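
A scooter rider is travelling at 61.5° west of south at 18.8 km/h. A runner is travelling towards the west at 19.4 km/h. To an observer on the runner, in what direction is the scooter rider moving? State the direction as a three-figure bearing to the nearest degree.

162°

Taking east as x and north as y: scooter rider velocity = (-16.522, -8.971) km/h; runner velocity = (-19.400, 0.000) km/h.
Velocity of scooter rider relative to runner = (-16.522, -8.971) − (-19.400, 0.000) = (2.878, -8.971) km/h.
Bearing = atan2(2.88, -8.97) = 162.21° clockwise from north.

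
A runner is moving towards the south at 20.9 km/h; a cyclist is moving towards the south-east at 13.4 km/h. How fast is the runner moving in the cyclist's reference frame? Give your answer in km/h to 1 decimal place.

Taking east as x and north as y: runner velocity = (0.000, -20.900) km/h; cyclist velocity = (9.475, -9.475) km/h.
Velocity of runner relative to cyclist = (0.000, -20.900) − (9.475, -9.475) = (-9.475, -11.425) km/h.
Magnitude = |(-9.475, -11.425)| = 14.843 km/h.

14.8 km/h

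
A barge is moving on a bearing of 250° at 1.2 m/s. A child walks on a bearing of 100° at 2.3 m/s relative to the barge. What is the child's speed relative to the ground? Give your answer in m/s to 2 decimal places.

1.40 m/s

Taking east as x and north as y: barge velocity = (-1.128, -0.410) m/s; child velocity relative to barge = (2.265, -0.399) m/s.
Velocity relative to ground = (-1.128, -0.410) + (2.265, -0.399) = (1.137, -0.810) m/s.
Speed = |(1.137, -0.810)| = 1.396 m/s.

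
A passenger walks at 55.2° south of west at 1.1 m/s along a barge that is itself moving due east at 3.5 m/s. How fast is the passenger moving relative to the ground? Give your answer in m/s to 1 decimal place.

Taking east as x and north as y: barge velocity = (3.500, 0.000) m/s; passenger velocity relative to barge = (-0.628, -0.903) m/s.
Velocity relative to ground = (3.500, 0.000) + (-0.628, -0.903) = (2.872, -0.903) m/s.
Speed = |(2.872, -0.903)| = 3.011 m/s.

3.0 m/s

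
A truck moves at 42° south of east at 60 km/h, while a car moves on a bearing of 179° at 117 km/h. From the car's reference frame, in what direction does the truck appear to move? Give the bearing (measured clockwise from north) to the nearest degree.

Taking east as x and north as y: truck velocity = (44.589, -40.148) km/h; car velocity = (2.042, -116.982) km/h.
Velocity of truck relative to car = (44.589, -40.148) − (2.042, -116.982) = (42.547, 76.834) km/h.
Bearing = atan2(42.55, 76.83) = 28.98° clockwise from north.

029°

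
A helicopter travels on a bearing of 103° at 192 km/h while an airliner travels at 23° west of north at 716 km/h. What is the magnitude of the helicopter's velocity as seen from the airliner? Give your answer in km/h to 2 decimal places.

843.28 km/h

Taking east as x and north as y: helicopter velocity = (187.079, -43.191) km/h; airliner velocity = (-279.763, 659.081) km/h.
Velocity of helicopter relative to airliner = (187.079, -43.191) − (-279.763, 659.081) = (466.843, -702.272) km/h.
Magnitude = |(466.843, -702.272)| = 843.284 km/h.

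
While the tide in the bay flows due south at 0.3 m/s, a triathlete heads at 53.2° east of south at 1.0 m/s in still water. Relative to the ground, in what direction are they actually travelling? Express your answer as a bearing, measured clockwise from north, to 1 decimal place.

Taking east as x and north as y: velocity relative to the water = (0.801, -0.599) m/s; the water relative to ground = (0.000, -0.300) m/s.
Velocity relative to ground = (0.801, -0.599) + (0.000, -0.300) = (0.801, -0.899) m/s.
Bearing = atan2(0.80, -0.90) = 138.31° clockwise from north.

138.3°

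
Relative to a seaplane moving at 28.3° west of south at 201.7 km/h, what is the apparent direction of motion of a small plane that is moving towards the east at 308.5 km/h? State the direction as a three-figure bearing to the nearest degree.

Taking east as x and north as y: small plane velocity = (308.500, 0.000) km/h; seaplane velocity = (-95.624, -177.592) km/h.
Velocity of small plane relative to seaplane = (308.500, 0.000) − (-95.624, -177.592) = (404.124, 177.592) km/h.
Bearing = atan2(404.12, 177.59) = 66.28° clockwise from north.

066°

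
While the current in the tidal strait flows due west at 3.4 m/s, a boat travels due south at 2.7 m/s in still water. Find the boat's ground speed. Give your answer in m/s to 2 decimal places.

4.34 m/s

Taking east as x and north as y: velocity relative to the water = (0.000, -2.700) m/s; the water relative to ground = (-3.400, 0.000) m/s.
Velocity relative to ground = (0.000, -2.700) + (-3.400, 0.000) = (-3.400, -2.700) m/s.
Speed = |(-3.400, -2.700)| = 4.342 m/s.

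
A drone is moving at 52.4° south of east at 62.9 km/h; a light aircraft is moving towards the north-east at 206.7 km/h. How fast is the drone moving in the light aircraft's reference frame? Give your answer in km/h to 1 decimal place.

Taking east as x and north as y: drone velocity = (38.378, -49.835) km/h; light aircraft velocity = (146.159, 146.159) km/h.
Velocity of drone relative to light aircraft = (38.378, -49.835) − (146.159, 146.159) = (-107.781, -195.994) km/h.
Magnitude = |(-107.781, -195.994)| = 223.675 km/h.

223.7 km/h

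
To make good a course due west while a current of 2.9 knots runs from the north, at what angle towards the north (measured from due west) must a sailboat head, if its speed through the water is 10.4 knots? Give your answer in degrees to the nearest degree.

The current pushes perpendicular to the desired track; the heading must have a component into the current equal to 2.9 knots: 10.4 sin θ = 2.9.
sin θ = 0.2788, so θ = 16.191°.

16°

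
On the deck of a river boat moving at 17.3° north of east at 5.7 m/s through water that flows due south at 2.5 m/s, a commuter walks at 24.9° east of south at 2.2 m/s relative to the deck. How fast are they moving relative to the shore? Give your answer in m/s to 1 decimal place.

7.0 m/s

In east/north components (m/s): commuter relative to river boat = (0.926, -1.995); river boat relative to water = (5.442, 1.695); water relative to ground = (0.000, -2.500).
Sum = (6.368, -2.800) m/s.
Speed = |(6.368, -2.800)| = 6.957 m/s.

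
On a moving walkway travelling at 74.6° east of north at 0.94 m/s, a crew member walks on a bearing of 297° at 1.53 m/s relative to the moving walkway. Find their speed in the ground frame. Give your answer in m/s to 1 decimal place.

Taking east as x and north as y: moving walkway velocity = (0.906, 0.250) m/s; crew member velocity relative to moving walkway = (-1.363, 0.695) m/s.
Velocity relative to ground = (0.906, 0.250) + (-1.363, 0.695) = (-0.457, 0.944) m/s.
Speed = |(-0.457, 0.944)| = 1.049 m/s.

1.0 m/s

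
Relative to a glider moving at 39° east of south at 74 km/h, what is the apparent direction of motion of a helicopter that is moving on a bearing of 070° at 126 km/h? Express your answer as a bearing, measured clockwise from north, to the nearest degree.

036°

Taking east as x and north as y: helicopter velocity = (118.401, 43.095) km/h; glider velocity = (46.570, -57.509) km/h.
Velocity of helicopter relative to glider = (118.401, 43.095) − (46.570, -57.509) = (71.832, 100.603) km/h.
Bearing = atan2(71.83, 100.60) = 35.53° clockwise from north.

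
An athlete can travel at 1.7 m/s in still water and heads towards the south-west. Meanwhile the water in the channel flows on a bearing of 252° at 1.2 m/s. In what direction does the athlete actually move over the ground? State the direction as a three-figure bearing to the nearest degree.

236°

Taking east as x and north as y: velocity relative to the water = (-1.202, -1.202) m/s; the water relative to ground = (-1.141, -0.371) m/s.
Velocity relative to ground = (-1.202, -1.202) + (-1.141, -0.371) = (-2.343, -1.573) m/s.
Bearing = atan2(-2.34, -1.57) = 236.13° clockwise from north.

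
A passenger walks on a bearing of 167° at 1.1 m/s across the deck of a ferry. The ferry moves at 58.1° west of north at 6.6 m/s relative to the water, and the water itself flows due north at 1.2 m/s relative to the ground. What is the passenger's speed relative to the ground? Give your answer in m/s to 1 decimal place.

6.5 m/s

In east/north components (m/s): passenger relative to ferry = (0.247, -1.072); ferry relative to water = (-5.603, 3.488); water relative to ground = (0.000, 1.200).
Sum = (-5.356, 3.616) m/s.
Speed = |(-5.356, 3.616)| = 6.462 m/s.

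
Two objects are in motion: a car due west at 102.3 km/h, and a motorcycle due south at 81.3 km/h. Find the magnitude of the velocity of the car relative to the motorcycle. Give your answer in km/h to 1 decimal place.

Taking east as x and north as y: car velocity = (-102.300, 0.000) km/h; motorcycle velocity = (0.000, -81.300) km/h.
Velocity of car relative to motorcycle = (-102.300, 0.000) − (0.000, -81.300) = (-102.300, 81.300) km/h.
Magnitude = |(-102.300, 81.300)| = 130.671 km/h.

130.7 km/h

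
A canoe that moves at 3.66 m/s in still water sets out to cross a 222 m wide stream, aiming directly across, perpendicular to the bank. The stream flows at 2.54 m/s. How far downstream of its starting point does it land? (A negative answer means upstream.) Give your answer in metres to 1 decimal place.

Perpendicular speed = 3.660 m/s; crossing time = 222 / 3.660 = 60.656 s.
Net downstream speed = 2.540 m/s.
Drift = 2.540 × 60.656 = 154.066 m (downstream).

154.1 m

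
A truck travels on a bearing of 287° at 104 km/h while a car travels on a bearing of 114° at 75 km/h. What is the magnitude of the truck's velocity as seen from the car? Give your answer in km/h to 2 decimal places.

178.67 km/h

Taking east as x and north as y: truck velocity = (-99.456, 30.407) km/h; car velocity = (68.516, -30.505) km/h.
Velocity of truck relative to car = (-99.456, 30.407) − (68.516, -30.505) = (-167.972, 60.912) km/h.
Magnitude = |(-167.972, 60.912)| = 178.675 km/h.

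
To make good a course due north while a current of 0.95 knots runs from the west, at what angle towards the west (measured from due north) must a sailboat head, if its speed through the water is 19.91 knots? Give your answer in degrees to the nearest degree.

The current pushes perpendicular to the desired track; the heading must have a component into the current equal to 0.95 knots: 19.91 sin θ = 0.95.
sin θ = 0.0477, so θ = 2.735°.

3°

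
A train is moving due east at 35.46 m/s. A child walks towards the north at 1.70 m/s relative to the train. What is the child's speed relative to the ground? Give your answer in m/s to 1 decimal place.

Taking east as x and north as y: train velocity = (35.460, 0.000) m/s; child velocity relative to train = (0.000, 1.700) m/s.
Velocity relative to ground = (35.460, 0.000) + (0.000, 1.700) = (35.460, 1.700) m/s.
Speed = |(35.460, 1.700)| = 35.501 m/s.

35.5 m/s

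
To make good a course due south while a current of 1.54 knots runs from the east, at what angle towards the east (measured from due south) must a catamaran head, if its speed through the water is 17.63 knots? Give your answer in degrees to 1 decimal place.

5.0°

The current pushes perpendicular to the desired track; the heading must have a component into the current equal to 1.54 knots: 17.63 sin θ = 1.54.
sin θ = 0.0874, so θ = 5.011°.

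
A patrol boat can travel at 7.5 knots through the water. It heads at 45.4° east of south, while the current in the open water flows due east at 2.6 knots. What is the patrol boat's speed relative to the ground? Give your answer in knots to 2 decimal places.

9.53 knots

Taking east as x and north as y: velocity relative to the water = (5.340, -5.266) knots; the water relative to ground = (2.600, 0.000) knots.
Velocity relative to ground = (5.340, -5.266) + (2.600, 0.000) = (7.940, -5.266) knots.
Speed = |(7.940, -5.266)| = 9.528 knots.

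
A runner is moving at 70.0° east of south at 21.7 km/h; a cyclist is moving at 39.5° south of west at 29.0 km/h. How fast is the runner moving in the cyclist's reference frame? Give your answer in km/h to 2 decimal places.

44.17 km/h

Taking east as x and north as y: runner velocity = (20.391, -7.422) km/h; cyclist velocity = (-22.377, -18.446) km/h.
Velocity of runner relative to cyclist = (20.391, -7.422) − (-22.377, -18.446) = (42.768, 11.024) km/h.
Magnitude = |(42.768, 11.024)| = 44.166 km/h.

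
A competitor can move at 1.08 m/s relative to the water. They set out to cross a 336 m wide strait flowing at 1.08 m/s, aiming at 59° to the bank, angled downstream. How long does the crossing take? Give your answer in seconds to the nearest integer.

363 s

The component of the competitor's velocity perpendicular to the bank is 1.08 × sin 59° = 0.926 m/s.
The current is parallel to the bank, so it does not affect the crossing time.
Time = 336 / 0.926 = 362.953 s.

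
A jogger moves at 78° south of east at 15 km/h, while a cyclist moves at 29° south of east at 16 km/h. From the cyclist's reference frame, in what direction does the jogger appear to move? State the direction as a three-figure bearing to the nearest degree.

Taking east as x and north as y: jogger velocity = (3.119, -14.672) km/h; cyclist velocity = (13.994, -7.757) km/h.
Velocity of jogger relative to cyclist = (3.119, -14.672) − (13.994, -7.757) = (-10.875, -6.915) km/h.
Bearing = atan2(-10.88, -6.92) = 237.55° clockwise from north.

238°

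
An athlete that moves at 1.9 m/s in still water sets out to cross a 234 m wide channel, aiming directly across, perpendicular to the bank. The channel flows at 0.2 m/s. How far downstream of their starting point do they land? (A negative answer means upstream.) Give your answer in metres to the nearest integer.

25 m

Perpendicular speed = 1.900 m/s; crossing time = 234 / 1.900 = 123.158 s.
Net downstream speed = 0.200 m/s.
Drift = 0.200 × 123.158 = 24.632 m (downstream).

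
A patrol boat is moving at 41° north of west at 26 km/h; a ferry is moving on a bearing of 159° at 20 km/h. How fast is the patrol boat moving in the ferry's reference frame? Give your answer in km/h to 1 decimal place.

Taking east as x and north as y: patrol boat velocity = (-19.622, 17.058) km/h; ferry velocity = (7.167, -18.672) km/h.
Velocity of patrol boat relative to ferry = (-19.622, 17.058) − (7.167, -18.672) = (-26.790, 35.729) km/h.
Magnitude = |(-26.790, 35.729)| = 44.657 km/h.

44.7 km/h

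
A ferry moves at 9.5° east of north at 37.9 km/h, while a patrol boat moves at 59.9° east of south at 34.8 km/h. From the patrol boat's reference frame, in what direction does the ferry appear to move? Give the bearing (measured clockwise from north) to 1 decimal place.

336.5°

Taking east as x and north as y: ferry velocity = (6.255, 37.380) km/h; patrol boat velocity = (30.107, -17.453) km/h.
Velocity of ferry relative to patrol boat = (6.255, 37.380) − (30.107, -17.453) = (-23.852, 54.833) km/h.
Bearing = atan2(-23.85, 54.83) = 336.49° clockwise from north.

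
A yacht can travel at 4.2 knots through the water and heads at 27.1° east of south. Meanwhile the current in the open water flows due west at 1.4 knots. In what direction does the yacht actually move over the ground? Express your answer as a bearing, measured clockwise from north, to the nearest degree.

Taking east as x and north as y: velocity relative to the water = (1.913, -3.739) knots; the water relative to ground = (-1.400, 0.000) knots.
Velocity relative to ground = (1.913, -3.739) + (-1.400, 0.000) = (0.513, -3.739) knots.
Bearing = atan2(0.51, -3.74) = 172.18° clockwise from north.

172°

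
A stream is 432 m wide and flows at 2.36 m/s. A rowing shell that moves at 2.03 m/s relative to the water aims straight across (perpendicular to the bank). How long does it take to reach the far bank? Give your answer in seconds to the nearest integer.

213 s

The component of the rowing shell's velocity perpendicular to the bank is 2.03 m/s.
The current is parallel to the bank, so it does not affect the crossing time.
Time = 432 / 2.030 = 212.808 s.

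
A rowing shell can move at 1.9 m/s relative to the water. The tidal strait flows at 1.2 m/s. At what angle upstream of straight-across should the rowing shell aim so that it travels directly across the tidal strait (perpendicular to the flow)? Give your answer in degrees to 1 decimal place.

39.2°

To cancel the current, the upstream component of the rowing shell's velocity must equal the flow: 1.9 sin θ = 1.2.
sin θ = 1.2 / 1.9 = 0.6316.
θ = arcsin(0.6316) = 39.167°.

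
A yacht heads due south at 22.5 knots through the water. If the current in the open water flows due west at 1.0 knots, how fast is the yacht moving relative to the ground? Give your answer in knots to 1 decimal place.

Taking east as x and north as y: velocity relative to the water = (0.000, -22.500) knots; the water relative to ground = (-1.000, 0.000) knots.
Velocity relative to ground = (0.000, -22.500) + (-1.000, 0.000) = (-1.000, -22.500) knots.
Speed = |(-1.000, -22.500)| = 22.522 knots.

22.5 knots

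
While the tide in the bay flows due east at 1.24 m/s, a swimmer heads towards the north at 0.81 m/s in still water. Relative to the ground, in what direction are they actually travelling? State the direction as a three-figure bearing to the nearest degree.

057°

Taking east as x and north as y: velocity relative to the water = (0.000, 0.810) m/s; the water relative to ground = (1.240, 0.000) m/s.
Velocity relative to ground = (0.000, 0.810) + (1.240, 0.000) = (1.240, 0.810) m/s.
Bearing = atan2(1.24, 0.81) = 56.85° clockwise from north.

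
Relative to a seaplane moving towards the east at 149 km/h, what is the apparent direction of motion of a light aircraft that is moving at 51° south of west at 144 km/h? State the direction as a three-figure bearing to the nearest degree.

Taking east as x and north as y: light aircraft velocity = (-90.622, -111.909) km/h; seaplane velocity = (149.000, 0.000) km/h.
Velocity of light aircraft relative to seaplane = (-90.622, -111.909) − (149.000, 0.000) = (-239.622, -111.909) km/h.
Bearing = atan2(-239.62, -111.91) = 244.97° clockwise from north.

245°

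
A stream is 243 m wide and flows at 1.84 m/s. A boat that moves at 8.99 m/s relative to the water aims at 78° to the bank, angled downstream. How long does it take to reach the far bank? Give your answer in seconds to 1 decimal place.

The component of the boat's velocity perpendicular to the bank is 8.99 × sin 78° = 8.794 m/s.
The flow acts along the bank and has no component across it.
Time = 243 / 8.794 = 27.634 s.

27.6 s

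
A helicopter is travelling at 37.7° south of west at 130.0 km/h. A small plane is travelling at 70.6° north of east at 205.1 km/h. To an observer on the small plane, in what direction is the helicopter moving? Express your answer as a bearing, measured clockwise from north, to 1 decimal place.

212.1°

Taking east as x and north as y: helicopter velocity = (-102.859, -79.499) km/h; small plane velocity = (68.126, 193.455) km/h.
Velocity of helicopter relative to small plane = (-102.859, -79.499) − (68.126, 193.455) = (-170.985, -272.953) km/h.
Bearing = atan2(-170.99, -272.95) = 212.06° clockwise from north.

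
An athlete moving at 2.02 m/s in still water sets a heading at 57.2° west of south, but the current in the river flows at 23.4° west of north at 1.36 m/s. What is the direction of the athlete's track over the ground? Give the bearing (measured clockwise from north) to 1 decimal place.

Taking east as x and north as y: velocity relative to the water = (-1.698, -1.094) m/s; the water relative to ground = (-0.540, 1.248) m/s.
Velocity relative to ground = (-1.698, -1.094) + (-0.540, 1.248) = (-2.238, 0.154) m/s.
Bearing = atan2(-2.24, 0.15) = 273.93° clockwise from north.

273.9°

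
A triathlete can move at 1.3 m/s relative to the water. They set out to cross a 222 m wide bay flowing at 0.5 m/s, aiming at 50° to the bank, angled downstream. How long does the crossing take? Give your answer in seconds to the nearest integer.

223 s

The component of the triathlete's velocity perpendicular to the bank is 1.3 × sin 50° = 0.996 m/s.
The current is parallel to the bank, so it does not affect the crossing time.
Time = 222 / 0.996 = 222.923 s.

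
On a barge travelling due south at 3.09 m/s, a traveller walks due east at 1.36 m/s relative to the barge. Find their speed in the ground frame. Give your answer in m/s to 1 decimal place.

Taking east as x and north as y: barge velocity = (0.000, -3.090) m/s; traveller velocity relative to barge = (1.360, 0.000) m/s.
Velocity relative to ground = (0.000, -3.090) + (1.360, 0.000) = (1.360, -3.090) m/s.
Speed = |(1.360, -3.090)| = 3.376 m/s.

3.4 m/s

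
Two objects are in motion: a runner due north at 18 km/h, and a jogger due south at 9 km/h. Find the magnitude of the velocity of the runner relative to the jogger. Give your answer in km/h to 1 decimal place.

27.0 km/h

Taking east as x and north as y: runner velocity = (0.000, 18.000) km/h; jogger velocity = (0.000, -9.000) km/h.
Velocity of runner relative to jogger = (0.000, 18.000) − (0.000, -9.000) = (0.000, 27.000) km/h.
Magnitude = |(0.000, 27.000)| = 27.000 km/h.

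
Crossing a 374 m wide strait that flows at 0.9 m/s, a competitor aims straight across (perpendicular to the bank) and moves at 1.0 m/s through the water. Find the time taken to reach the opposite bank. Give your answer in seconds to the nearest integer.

The component of the competitor's velocity perpendicular to the bank is 1.0 m/s.
The flow acts along the bank and has no component across it.
Time = 374 / 1.000 = 374.000 s.

374 s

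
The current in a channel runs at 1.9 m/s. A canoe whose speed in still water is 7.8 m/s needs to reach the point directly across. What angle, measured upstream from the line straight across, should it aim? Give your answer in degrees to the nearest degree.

14°

To cancel the current, the upstream component of the canoe's velocity must equal the flow: 7.8 sin θ = 1.9.
sin θ = 1.9 / 7.8 = 0.2436.
θ = arcsin(0.2436) = 14.099°.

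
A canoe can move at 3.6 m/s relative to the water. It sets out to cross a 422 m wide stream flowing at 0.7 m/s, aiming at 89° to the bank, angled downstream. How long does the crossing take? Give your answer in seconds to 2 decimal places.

The component of the canoe's velocity perpendicular to the bank is 3.6 × sin 89° = 3.599 m/s.
The flow acts along the bank and has no component across it.
Time = 422 / 3.599 = 117.240 s.

117.24 s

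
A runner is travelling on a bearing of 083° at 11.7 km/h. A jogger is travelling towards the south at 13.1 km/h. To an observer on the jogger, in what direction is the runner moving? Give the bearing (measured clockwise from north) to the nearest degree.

039°

Taking east as x and north as y: runner velocity = (11.613, 1.426) km/h; jogger velocity = (0.000, -13.100) km/h.
Velocity of runner relative to jogger = (11.613, 1.426) − (0.000, -13.100) = (11.613, 14.526) km/h.
Bearing = atan2(11.61, 14.53) = 38.64° clockwise from north.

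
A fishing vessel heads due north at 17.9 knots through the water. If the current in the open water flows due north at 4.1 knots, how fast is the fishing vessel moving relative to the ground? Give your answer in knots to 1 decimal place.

Taking east as x and north as y: velocity relative to the water = (0.000, 17.900) knots; the water relative to ground = (0.000, 4.100) knots.
Velocity relative to ground = (0.000, 17.900) + (0.000, 4.100) = (0.000, 22.000) knots.
Speed = |(0.000, 22.000)| = 22.000 knots.

22.0 knots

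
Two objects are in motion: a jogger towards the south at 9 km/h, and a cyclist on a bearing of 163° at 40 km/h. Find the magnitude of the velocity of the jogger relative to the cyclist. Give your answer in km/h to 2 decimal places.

Taking east as x and north as y: jogger velocity = (0.000, -9.000) km/h; cyclist velocity = (11.695, -38.252) km/h.
Velocity of jogger relative to cyclist = (0.000, -9.000) − (11.695, -38.252) = (-11.695, 29.252) km/h.
Magnitude = |(-11.695, 29.252)| = 31.503 km/h.

31.50 km/h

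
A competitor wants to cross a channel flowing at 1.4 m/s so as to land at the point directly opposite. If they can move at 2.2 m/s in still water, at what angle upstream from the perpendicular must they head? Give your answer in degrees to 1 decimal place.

39.5°

To cancel the current, the upstream component of the competitor's velocity must equal the flow: 2.2 sin θ = 1.4.
sin θ = 1.4 / 2.2 = 0.6364.
θ = arcsin(0.6364) = 39.521°.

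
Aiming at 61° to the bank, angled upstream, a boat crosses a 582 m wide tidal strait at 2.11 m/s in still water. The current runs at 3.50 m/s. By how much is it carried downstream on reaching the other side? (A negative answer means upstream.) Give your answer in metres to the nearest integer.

Perpendicular speed = 1.845 m/s; crossing time = 582 / 1.845 = 315.371 s.
Net downstream speed = 2.477 m/s.
Drift = 2.477 × 315.371 = 781.189 m (downstream).

781 m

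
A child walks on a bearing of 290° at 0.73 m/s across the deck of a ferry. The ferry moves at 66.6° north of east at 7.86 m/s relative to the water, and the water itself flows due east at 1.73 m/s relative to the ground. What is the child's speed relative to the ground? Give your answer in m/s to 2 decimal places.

In east/north components (m/s): child relative to ferry = (-0.686, 0.250); ferry relative to water = (3.122, 7.214); water relative to ground = (1.730, 0.000).
Sum = (4.166, 7.463) m/s.
Speed = |(4.166, 7.463)| = 8.547 m/s.

8.55 m/s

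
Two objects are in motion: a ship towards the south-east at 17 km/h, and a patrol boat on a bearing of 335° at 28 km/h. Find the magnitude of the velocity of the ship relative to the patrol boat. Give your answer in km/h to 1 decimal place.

44.4 km/h

Taking east as x and north as y: ship velocity = (12.021, -12.021) km/h; patrol boat velocity = (-11.833, 25.377) km/h.
Velocity of ship relative to patrol boat = (12.021, -12.021) − (-11.833, 25.377) = (23.854, -37.397) km/h.
Magnitude = |(23.854, -37.397)| = 44.357 km/h.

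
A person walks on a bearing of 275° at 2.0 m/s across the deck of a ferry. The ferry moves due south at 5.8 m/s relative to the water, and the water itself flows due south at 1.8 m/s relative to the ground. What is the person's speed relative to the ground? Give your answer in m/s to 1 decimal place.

7.7 m/s

In east/north components (m/s): person relative to ferry = (-1.992, 0.174); ferry relative to water = (0.000, -5.800); water relative to ground = (0.000, -1.800).
Sum = (-1.992, -7.426) m/s.
Speed = |(-1.992, -7.426)| = 7.688 m/s.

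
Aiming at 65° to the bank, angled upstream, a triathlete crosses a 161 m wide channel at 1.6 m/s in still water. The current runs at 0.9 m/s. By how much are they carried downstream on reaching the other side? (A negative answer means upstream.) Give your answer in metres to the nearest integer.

Perpendicular speed = 1.450 m/s; crossing time = 161 / 1.450 = 111.027 s.
Net downstream speed = 0.224 m/s.
Drift = 0.224 × 111.027 = 24.849 m (downstream).

25 m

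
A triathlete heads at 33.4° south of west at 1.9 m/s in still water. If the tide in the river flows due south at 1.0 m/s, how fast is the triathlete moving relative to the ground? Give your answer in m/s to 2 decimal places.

2.59 m/s

Taking east as x and north as y: velocity relative to the water = (-1.586, -1.046) m/s; the water relative to ground = (0.000, -1.000) m/s.
Velocity relative to ground = (-1.586, -1.046) + (0.000, -1.000) = (-1.586, -2.046) m/s.
Speed = |(-1.586, -2.046)| = 2.589 m/s.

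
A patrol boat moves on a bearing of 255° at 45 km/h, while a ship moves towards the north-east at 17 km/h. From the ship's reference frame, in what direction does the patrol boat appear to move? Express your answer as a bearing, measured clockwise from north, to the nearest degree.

247°

Taking east as x and north as y: patrol boat velocity = (-43.467, -11.647) km/h; ship velocity = (12.021, 12.021) km/h.
Velocity of patrol boat relative to ship = (-43.467, -11.647) − (12.021, 12.021) = (-55.487, -23.668) km/h.
Bearing = atan2(-55.49, -23.67) = 246.90° clockwise from north.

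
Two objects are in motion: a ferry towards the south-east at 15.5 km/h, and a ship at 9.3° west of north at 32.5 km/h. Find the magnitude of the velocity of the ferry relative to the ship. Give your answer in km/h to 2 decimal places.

Taking east as x and north as y: ferry velocity = (10.960, -10.960) km/h; ship velocity = (-5.252, 32.073) km/h.
Velocity of ferry relative to ship = (10.960, -10.960) − (-5.252, 32.073) = (16.212, -43.033) km/h.
Magnitude = |(16.212, -43.033)| = 45.986 km/h.

45.99 km/h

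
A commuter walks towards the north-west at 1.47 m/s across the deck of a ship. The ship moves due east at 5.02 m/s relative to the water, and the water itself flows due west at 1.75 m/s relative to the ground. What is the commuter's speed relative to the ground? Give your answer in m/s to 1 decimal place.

In east/north components (m/s): commuter relative to ship = (-1.039, 1.039); ship relative to water = (5.020, 0.000); water relative to ground = (-1.750, 0.000).
Sum = (2.231, 1.039) m/s.
Speed = |(2.231, 1.039)| = 2.461 m/s.

2.5 m/s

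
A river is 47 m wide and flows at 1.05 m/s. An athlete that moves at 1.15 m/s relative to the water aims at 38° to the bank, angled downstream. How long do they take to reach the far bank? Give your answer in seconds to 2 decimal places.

66.38 s

The component of the athlete's velocity perpendicular to the bank is 1.15 × sin 38° = 0.708 m/s.
The current is parallel to the bank, so it does not affect the crossing time.
Time = 47 / 0.708 = 66.383 s.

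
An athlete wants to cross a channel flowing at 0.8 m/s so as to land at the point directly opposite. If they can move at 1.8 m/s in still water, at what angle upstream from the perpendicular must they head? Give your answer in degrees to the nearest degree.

To cancel the current, the upstream component of the athlete's velocity must equal the flow: 1.8 sin θ = 0.8.
sin θ = 0.8 / 1.8 = 0.4444.
θ = arcsin(0.4444) = 26.388°.

26°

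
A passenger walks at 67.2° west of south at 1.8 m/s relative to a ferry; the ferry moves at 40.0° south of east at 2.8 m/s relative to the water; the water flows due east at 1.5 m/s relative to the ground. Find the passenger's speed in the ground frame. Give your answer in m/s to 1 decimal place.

In east/north components (m/s): passenger relative to ferry = (-1.659, -0.698); ferry relative to water = (2.145, -1.800); water relative to ground = (1.500, 0.000).
Sum = (1.986, -2.497) m/s.
Speed = |(1.986, -2.497)| = 3.190 m/s.

3.2 m/s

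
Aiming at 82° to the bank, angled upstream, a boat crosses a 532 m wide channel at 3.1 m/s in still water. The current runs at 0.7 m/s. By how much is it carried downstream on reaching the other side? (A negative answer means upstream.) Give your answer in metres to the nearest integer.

Perpendicular speed = 3.070 m/s; crossing time = 532 / 3.070 = 173.299 s.
Net downstream speed = 0.269 m/s.
Drift = 0.269 × 173.299 = 46.542 m (downstream).

47 m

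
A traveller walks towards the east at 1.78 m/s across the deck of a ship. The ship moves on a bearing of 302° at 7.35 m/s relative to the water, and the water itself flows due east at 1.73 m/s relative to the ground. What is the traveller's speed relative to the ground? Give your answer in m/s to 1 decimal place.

In east/north components (m/s): traveller relative to ship = (1.780, 0.000); ship relative to water = (-6.233, 3.895); water relative to ground = (1.730, 0.000).
Sum = (-2.723, 3.895) m/s.
Speed = |(-2.723, 3.895)| = 4.752 m/s.

4.8 m/s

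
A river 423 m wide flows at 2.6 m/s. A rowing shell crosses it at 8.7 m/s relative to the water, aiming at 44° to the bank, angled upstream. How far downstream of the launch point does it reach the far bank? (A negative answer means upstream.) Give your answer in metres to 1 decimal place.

-256.0 m

Perpendicular speed = 6.044 m/s; crossing time = 423 / 6.044 = 69.992 s.
Net downstream speed = -3.658 m/s.
Drift = -3.658 × 69.992 = -256.050 m (upstream).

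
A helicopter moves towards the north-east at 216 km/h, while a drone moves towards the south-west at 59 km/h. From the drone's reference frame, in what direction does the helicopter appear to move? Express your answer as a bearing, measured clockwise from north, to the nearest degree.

Taking east as x and north as y: helicopter velocity = (152.735, 152.735) km/h; drone velocity = (-41.719, -41.719) km/h.
Velocity of helicopter relative to drone = (152.735, 152.735) − (-41.719, -41.719) = (194.454, 194.454) km/h.
Bearing = atan2(194.45, 194.45) = 45.00° clockwise from north.

045°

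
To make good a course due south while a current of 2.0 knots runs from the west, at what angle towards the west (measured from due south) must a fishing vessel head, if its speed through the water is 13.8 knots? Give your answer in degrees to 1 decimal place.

8.3°

The current pushes perpendicular to the desired track; the heading must have a component into the current equal to 2.0 knots: 13.8 sin θ = 2.0.
sin θ = 0.1449, so θ = 8.333°.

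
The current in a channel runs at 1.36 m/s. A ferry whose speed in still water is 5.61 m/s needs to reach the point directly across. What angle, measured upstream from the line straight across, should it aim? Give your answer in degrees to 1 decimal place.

14.0°

To cancel the current, the upstream component of the ferry's velocity must equal the flow: 5.61 sin θ = 1.36.
sin θ = 1.36 / 5.61 = 0.2424.
θ = arcsin(0.2424) = 14.030°.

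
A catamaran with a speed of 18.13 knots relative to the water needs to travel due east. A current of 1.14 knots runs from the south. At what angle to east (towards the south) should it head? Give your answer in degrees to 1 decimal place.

The current pushes perpendicular to the desired track; the heading must have a component into the current equal to 1.14 knots: 18.13 sin θ = 1.14.
sin θ = 0.0629, so θ = 3.605°.

3.6°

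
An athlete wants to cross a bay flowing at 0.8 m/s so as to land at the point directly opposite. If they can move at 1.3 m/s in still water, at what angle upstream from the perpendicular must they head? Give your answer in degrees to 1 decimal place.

38.0°

To cancel the current, the upstream component of the athlete's velocity must equal the flow: 1.3 sin θ = 0.8.
sin θ = 0.8 / 1.3 = 0.6154.
θ = arcsin(0.6154) = 37.980°.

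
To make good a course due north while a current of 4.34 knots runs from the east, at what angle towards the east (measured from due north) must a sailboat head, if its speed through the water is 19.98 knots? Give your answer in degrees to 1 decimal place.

The current pushes perpendicular to the desired track; the heading must have a component into the current equal to 4.34 knots: 19.98 sin θ = 4.34.
sin θ = 0.2172, so θ = 12.546°.

12.5°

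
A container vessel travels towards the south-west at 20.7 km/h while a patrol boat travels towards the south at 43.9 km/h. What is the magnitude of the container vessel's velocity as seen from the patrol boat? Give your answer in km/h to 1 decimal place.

32.7 km/h

Taking east as x and north as y: container vessel velocity = (-14.637, -14.637) km/h; patrol boat velocity = (0.000, -43.900) km/h.
Velocity of container vessel relative to patrol boat = (-14.637, -14.637) − (0.000, -43.900) = (-14.637, 29.263) km/h.
Magnitude = |(-14.637, 29.263)| = 32.719 km/h.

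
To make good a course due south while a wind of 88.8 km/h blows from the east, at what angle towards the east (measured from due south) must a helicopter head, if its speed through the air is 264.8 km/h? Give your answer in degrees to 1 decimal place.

The wind pushes perpendicular to the desired track; the heading must have a component into the wind equal to 88.8 km/h: 264.8 sin θ = 88.8.
sin θ = 0.3353, so θ = 19.594°.

19.6°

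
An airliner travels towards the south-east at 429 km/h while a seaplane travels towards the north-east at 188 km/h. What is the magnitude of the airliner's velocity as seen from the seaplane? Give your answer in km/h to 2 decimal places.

468.39 km/h

Taking east as x and north as y: airliner velocity = (303.349, -303.349) km/h; seaplane velocity = (132.936, 132.936) km/h.
Velocity of airliner relative to seaplane = (303.349, -303.349) − (132.936, 132.936) = (170.413, -436.285) km/h.
Magnitude = |(170.413, -436.285)| = 468.386 km/h.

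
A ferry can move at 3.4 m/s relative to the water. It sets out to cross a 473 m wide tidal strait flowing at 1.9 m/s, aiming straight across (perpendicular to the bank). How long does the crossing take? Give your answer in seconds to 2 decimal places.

The component of the ferry's velocity perpendicular to the bank is 3.4 m/s.
The flow acts along the bank and has no component across it.
Time = 473 / 3.400 = 139.118 s.

139.12 s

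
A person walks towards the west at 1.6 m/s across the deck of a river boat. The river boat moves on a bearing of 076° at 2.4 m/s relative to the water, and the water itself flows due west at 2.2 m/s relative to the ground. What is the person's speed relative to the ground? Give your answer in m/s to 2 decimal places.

In east/north components (m/s): person relative to river boat = (-1.600, 0.000); river boat relative to water = (2.329, 0.581); water relative to ground = (-2.200, 0.000).
Sum = (-1.471, 0.581) m/s.
Speed = |(-1.471, 0.581)| = 1.582 m/s.

1.58 m/s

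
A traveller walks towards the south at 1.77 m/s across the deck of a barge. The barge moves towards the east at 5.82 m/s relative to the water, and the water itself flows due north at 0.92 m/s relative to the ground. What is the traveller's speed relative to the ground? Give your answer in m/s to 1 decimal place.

5.9 m/s

In east/north components (m/s): traveller relative to barge = (0.000, -1.770); barge relative to water = (5.820, 0.000); water relative to ground = (0.000, 0.920).
Sum = (5.820, -0.850) m/s.
Speed = |(5.820, -0.850)| = 5.882 m/s.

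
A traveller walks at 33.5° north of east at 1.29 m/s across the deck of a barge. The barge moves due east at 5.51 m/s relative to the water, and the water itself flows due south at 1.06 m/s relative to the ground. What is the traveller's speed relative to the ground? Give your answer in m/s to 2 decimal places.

6.59 m/s

In east/north components (m/s): traveller relative to barge = (1.076, 0.712); barge relative to water = (5.510, 0.000); water relative to ground = (0.000, -1.060).
Sum = (6.586, -0.348) m/s.
Speed = |(6.586, -0.348)| = 6.595 m/s.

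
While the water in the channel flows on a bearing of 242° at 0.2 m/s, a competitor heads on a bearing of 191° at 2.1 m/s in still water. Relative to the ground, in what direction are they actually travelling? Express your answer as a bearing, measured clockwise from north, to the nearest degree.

Taking east as x and north as y: velocity relative to the water = (-0.401, -2.061) m/s; the water relative to ground = (-0.177, -0.094) m/s.
Velocity relative to ground = (-0.401, -2.061) + (-0.177, -0.094) = (-0.577, -2.155) m/s.
Bearing = atan2(-0.58, -2.16) = 194.99° clockwise from north.

195°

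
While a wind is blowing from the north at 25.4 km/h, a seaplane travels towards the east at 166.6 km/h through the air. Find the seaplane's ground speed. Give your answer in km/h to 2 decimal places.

168.53 km/h

Taking east as x and north as y: velocity relative to the air = (166.600, 0.000) km/h; the air relative to ground = (0.000, -25.400) km/h.
Velocity relative to ground = (166.600, 0.000) + (0.000, -25.400) = (166.600, -25.400) km/h.
Speed = |(166.600, -25.400)| = 168.525 km/h.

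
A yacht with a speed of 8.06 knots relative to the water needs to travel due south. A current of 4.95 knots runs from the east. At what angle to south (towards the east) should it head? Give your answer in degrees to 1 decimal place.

The current pushes perpendicular to the desired track; the heading must have a component into the current equal to 4.95 knots: 8.06 sin θ = 4.95.
sin θ = 0.6141, so θ = 37.890°.

37.9°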